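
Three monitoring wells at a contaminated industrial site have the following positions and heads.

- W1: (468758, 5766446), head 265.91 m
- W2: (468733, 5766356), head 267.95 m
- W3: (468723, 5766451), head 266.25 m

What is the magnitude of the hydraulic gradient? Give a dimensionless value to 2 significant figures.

With h = a·x + b·y + c and W1 as origin, the differences give:
  (-25)·a + (-90)·b = +2.04
  (-35)·a + 5·b = +0.34
Eliminate b (×5 and ×(-90), subtract): -3275·a = 40.800 → a = ∂h/∂x = -0.01246
Back-substitute: b = ∂h/∂y = -0.01921.
|∇h| = √(-0.01246² + -0.01921²) = 0.0229

0.023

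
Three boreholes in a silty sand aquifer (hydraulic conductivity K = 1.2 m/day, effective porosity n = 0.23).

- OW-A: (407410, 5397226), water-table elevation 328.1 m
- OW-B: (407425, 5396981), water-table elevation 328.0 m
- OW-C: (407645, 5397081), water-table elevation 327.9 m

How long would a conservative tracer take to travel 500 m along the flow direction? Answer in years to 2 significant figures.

360 years

With h = a·x + b·y + c and OW-A as origin, the differences give:
  15·a + (-245)·b = -0.1
  235·a + (-145)·b = -0.2
Eliminate b (×(-145) and ×(-245), subtract): 55400·a = -34.50 → a = ∂h/∂x = -0.0006227
Back-substitute: b = ∂h/∂y = +0.0003700.
|∇h| = √(-0.0006227² + 0.0003700²) = 0.0007243
Seepage velocity v = K·i/n = 1.2 × 0.0007243 / 0.23 = 0.003779 m/day.
t = 500 / 0.003779 = 1.323e+05 days = 362 years.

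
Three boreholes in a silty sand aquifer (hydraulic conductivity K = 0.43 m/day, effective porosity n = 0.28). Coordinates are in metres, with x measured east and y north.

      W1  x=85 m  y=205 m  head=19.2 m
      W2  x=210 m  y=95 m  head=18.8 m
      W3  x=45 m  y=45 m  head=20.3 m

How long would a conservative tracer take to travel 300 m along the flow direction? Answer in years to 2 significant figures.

Three-point gradient (reference W1): Δ to W2 = (125, -110, -0.4), Δ to W3 = (-40, -160, +1.1).
∂h/∂x = -0.007582, ∂h/∂y = -0.004980 (det = -24400).
|∇h| = √(-0.007582² + -0.004980²) = 0.009071
Seepage velocity v = K·i/n = 0.43 × 0.009071 / 0.28 = 0.01393 m/day.
t = 300 / 0.01393 = 2.154e+04 days = 59 years.

59 years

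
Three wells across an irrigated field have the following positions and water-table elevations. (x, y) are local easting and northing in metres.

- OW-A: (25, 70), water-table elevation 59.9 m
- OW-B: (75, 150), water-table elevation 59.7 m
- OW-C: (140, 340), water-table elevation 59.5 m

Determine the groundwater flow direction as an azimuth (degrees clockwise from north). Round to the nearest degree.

With h = a·x + b·y + c and OW-A as origin, the differences give:
  50·a + 80·b = -0.2
  115·a + 270·b = -0.4
Eliminate b (×270 and ×80, subtract): 4300·a = -22.00 → a = ∂h/∂x = -0.005116
Back-substitute: b = ∂h/∂y = +0.0006977.
Flow direction (−∇h) has components (+0.005116 E, -0.0006977 N).
Azimuth = atan2(E, N) = atan2(+0.005116, -0.0006977) = 97.8° ≈ 098°.

098°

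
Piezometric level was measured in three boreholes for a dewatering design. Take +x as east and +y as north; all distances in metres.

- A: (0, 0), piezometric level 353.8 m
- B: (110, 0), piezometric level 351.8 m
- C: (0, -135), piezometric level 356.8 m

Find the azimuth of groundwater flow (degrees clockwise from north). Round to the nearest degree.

039°

∂h/∂x = (351.8 − 353.8) / (110 − 0) = -0.01818
∂h/∂y = (356.8 − 353.8) / (-135 − 0) = -0.02222
Flow direction (−∇h) has components (+0.01818 E, +0.02222 N).
Azimuth = atan2(E, N) = atan2(+0.01818, +0.02222) = 39.3° ≈ 039°.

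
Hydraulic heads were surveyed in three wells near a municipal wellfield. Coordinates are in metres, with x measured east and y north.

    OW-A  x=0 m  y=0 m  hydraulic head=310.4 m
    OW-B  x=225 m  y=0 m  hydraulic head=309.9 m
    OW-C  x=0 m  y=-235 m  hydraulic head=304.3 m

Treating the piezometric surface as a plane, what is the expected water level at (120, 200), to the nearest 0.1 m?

315.3 m

∂h/∂x = (309.9 − 310.4) / (225 − 0) = -0.002222
∂h/∂y = (304.3 − 310.4) / (-235 − 0) = +0.02596
h(120, 200) = 310.4 + (-0.002222)·(120) + (+0.02596)·(200) = 310.4 -0.267 +5.191 = 315.325 m.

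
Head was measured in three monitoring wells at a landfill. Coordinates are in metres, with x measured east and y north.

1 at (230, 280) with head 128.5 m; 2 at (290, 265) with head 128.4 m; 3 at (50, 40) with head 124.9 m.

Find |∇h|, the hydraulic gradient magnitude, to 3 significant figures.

0.0138

Taking 1 as reference: 2−1 = (60, -15, -0.1); 3−1 = (-180, -240, -3.6).
Determinant of the coordinate differences = 60·(-240) − (-180)·(-15) = -17100.
∂h/∂x = [(-0.1)·(-240) − (-3.6)·(-15)] / -17100 = +0.001754
∂h/∂y = [60·(-3.6) − (-180)·(-0.1)] / -17100 = +0.01368
|∇h| = √(0.001754² + 0.01368²) = 0.01379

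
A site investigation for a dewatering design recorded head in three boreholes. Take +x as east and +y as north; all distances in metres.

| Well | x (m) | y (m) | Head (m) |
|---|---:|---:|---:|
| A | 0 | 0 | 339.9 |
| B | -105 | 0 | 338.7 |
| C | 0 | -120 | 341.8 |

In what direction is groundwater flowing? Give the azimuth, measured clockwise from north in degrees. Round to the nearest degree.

∂h/∂x = (338.7 − 339.9) / (-105 − 0) = +0.01143
∂h/∂y = (341.8 − 339.9) / (-120 − 0) = -0.01583
Flow direction (−∇h) has components (-0.01143 E, +0.01583 N).
Azimuth = atan2(E, N) = atan2(-0.01143, +0.01583) = 324.2° ≈ 324°.

324°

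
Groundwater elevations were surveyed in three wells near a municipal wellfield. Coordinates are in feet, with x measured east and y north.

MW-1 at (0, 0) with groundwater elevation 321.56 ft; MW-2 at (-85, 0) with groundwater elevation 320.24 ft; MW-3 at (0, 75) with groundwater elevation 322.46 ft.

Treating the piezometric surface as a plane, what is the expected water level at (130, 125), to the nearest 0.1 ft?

325.1 ft

∂h/∂x = (320.24 − 321.56) / (-85 − 0) = +0.01553
∂h/∂y = (322.46 − 321.56) / (75 − 0) = +0.01200
h(130, 125) = 321.56 + (+0.01553)·(130) + (+0.01200)·(125) = 321.56 +2.019 +1.500 = 325.079 ft.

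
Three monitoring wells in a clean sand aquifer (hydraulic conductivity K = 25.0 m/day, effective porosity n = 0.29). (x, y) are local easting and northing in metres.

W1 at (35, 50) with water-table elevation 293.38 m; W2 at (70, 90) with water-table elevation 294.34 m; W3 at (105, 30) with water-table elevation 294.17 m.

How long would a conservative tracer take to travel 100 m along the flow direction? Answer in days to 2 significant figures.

Differences from W1: to W2 (Δx, Δy, Δh) = (35, 40, +0.96); to W3 = (70, -20, +0.79).
Determinant of the coordinate differences = 35·(-20) − 70·40 = -3500.
∂h/∂x = [(+0.96)·(-20) − (+0.79)·40] / -3500 = +0.01451
∂h/∂y = [35·(+0.79) − 70·(+0.96)] / -3500 = +0.01130
|∇h| = √(0.01451² + 0.01130²) = 0.01839
Seepage velocity v = K·i/n = 25.0 × 0.01839 / 0.29 = 1.585 m/day.
t = 100 / 1.585 = 63.09 days.

63 days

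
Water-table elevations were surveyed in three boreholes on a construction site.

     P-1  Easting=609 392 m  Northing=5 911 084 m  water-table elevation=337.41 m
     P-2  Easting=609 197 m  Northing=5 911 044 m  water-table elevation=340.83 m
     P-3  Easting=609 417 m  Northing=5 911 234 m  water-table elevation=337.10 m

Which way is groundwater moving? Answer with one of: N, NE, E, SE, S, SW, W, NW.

E

Differences from P-1: to P-2 (Δx, Δy, Δh) = (-195, -40, +3.42); to P-3 = (25, 150, -0.31).
Solve a·Δx + b·Δy = Δh: det = (-195)·150 − 25·(-40) = -28250.
∂h/∂x = [(+3.42)·150 − (-0.31)·(-40)] / -28250 = -0.01772
∂h/∂y = [(-195)·(-0.31) − 25·(+3.42)] / -28250 = +0.0008867
Flow = −∇h = (+0.01772 east, -0.0008867 north), which points east.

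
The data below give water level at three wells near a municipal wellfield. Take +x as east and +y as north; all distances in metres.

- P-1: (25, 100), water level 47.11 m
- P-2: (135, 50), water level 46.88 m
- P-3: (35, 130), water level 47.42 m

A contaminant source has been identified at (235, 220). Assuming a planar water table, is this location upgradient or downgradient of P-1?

upgradient

With h = a·x + b·y + c and P-1 as origin, the differences give:
  110·a + (-50)·b = -0.23
  10·a + 30·b = +0.31
Eliminate b (×30 and ×(-50), subtract): 3800·a = 8.600 → a = ∂h/∂x = +0.002263
Back-substitute: b = ∂h/∂y = +0.009579.
Head at (235, 220) = 47.11 + (+0.002263)·(210) + (+0.009579)·(120) = 48.73 m.
That is higher than the 47.11 m at P-1, so the point is upgradient.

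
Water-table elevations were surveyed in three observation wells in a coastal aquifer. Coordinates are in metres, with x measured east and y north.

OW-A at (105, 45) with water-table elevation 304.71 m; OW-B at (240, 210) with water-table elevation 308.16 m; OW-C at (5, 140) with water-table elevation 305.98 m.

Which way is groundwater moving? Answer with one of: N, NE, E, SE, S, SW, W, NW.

With h = a·x + b·y + c and OW-A as origin, the differences give:
  135·a + 165·b = +3.45
  (-100)·a + 95·b = +1.27
Eliminate b (×95 and ×165, subtract): 29325·a = 118.200 → a = ∂h/∂x = +0.004031
Back-substitute: b = ∂h/∂y = +0.01761.
Flow = −∇h = (-0.004031 east, -0.01761 north), which points south.

S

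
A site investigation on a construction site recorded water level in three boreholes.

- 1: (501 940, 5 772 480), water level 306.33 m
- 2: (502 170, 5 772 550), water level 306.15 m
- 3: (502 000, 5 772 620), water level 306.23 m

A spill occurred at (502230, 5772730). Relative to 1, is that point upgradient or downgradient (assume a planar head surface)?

downgradient

Taking 1 as reference: 2−1 = (230, 70, -0.18); 3−1 = (60, 140, -0.10).
Determinant of the coordinate differences = 230·140 − 60·70 = 28000.
∂h/∂x = [(-0.18)·140 − (-0.10)·70] / 28000 = -0.0006500
∂h/∂y = [230·(-0.10) − 60·(-0.18)] / 28000 = -0.0004357
Head at (502230, 5772730) = 306.33 + (-0.0006500)·(290) + (-0.0004357)·(250) = 306.03 m.
That is lower than the 306.33 m at 1, so the point is downgradient.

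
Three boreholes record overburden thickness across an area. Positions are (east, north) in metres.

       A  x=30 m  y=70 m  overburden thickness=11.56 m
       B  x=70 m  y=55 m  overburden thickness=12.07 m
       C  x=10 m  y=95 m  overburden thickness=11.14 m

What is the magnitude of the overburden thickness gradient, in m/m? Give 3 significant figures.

0.0132 m/m

With d = a·x + b·y + c and A as origin, the differences give:
  40·a + (-15)·b = +0.51
  (-20)·a + 25·b = -0.42
Eliminate b (×25 and ×(-15), subtract): 700·a = 6.450 → a = ∂d/∂x = +0.009214
Back-substitute: b = ∂d/∂y = -0.009429.
|∇f| = √(0.009214² + -0.009429²) = 0.01318 m/m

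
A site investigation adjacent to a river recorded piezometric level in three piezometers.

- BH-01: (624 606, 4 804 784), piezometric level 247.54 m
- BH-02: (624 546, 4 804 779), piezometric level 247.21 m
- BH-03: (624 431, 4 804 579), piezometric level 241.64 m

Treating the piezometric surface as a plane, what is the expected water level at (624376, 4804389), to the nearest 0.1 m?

236.5 m

With h = a·x + b·y + c and BH-01 as origin, the differences give:
  (-60)·a + (-5)·b = -0.33
  (-175)·a + (-205)·b = -5.90
Eliminate b (×(-205) and ×(-5), subtract): 11425·a = 38.150 → a = ∂h/∂x = +0.003339
Back-substitute: b = ∂h/∂y = +0.02593.
h(624376, 4804389) = 247.54 + (+0.003339)·(-230) + (+0.02593)·(-395) = 247.54 -0.768 -10.242 = 236.530 m.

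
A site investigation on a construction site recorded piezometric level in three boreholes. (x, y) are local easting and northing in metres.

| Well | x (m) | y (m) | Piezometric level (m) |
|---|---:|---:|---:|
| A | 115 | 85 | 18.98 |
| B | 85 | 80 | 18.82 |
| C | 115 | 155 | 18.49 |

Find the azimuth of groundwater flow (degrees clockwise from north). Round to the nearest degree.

With h = a·x + b·y + c and A as origin, the differences give:
  (-30)·a + (-5)·b = -0.16
  0·a + 70·b = -0.49
Eliminate b (×70 and ×(-5), subtract): -2100·a = -13.650 → a = ∂h/∂x = +0.006500
Back-substitute: b = ∂h/∂y = -0.007000.
Flow direction (−∇h) has components (-0.006500 E, +0.007000 N).
Azimuth = atan2(E, N) = atan2(-0.006500, +0.007000) = 317.1° ≈ 317°.

317°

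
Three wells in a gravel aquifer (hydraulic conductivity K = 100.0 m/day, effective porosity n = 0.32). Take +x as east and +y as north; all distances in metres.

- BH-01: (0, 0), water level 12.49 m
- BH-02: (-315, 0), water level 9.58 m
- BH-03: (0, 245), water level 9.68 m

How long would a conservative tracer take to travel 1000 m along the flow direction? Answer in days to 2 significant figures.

220 days

∂h/∂x = (9.58 − 12.49) / (-315 − 0) = +0.009238
∂h/∂y = (9.68 − 12.49) / (245 − 0) = -0.01147
|∇h| = √(0.009238² + -0.01147²) = 0.01473
Seepage velocity v = K·i/n = 100.0 × 0.01473 / 0.32 = 4.603 m/day.
t = 1000 / 4.603 = 217.2 days.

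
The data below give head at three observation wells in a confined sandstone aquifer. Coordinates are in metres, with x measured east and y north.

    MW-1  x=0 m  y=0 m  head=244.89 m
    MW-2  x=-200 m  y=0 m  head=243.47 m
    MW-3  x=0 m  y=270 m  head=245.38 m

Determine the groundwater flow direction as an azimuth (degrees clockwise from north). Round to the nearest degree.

∂h/∂x = (243.47 − 244.89) / (-200 − 0) = +0.007100
∂h/∂y = (245.38 − 244.89) / (270 − 0) = +0.001815
Flow direction (−∇h) has components (-0.007100 E, -0.001815 N).
Azimuth = atan2(E, N) = atan2(-0.007100, -0.001815) = 255.7° ≈ 256°.

256°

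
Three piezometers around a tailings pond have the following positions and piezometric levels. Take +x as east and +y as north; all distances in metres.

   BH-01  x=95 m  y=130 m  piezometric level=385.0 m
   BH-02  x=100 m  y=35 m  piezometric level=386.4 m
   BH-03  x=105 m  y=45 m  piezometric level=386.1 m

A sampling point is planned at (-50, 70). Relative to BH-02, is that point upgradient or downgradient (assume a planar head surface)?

upgradient

Three-point gradient (reference BH-01): Δ to BH-02 = (5, -95, +1.4), Δ to BH-03 = (10, -85, +1.1).
∂h/∂x = -0.02762, ∂h/∂y = -0.01619 (det = 525).
Head at (-50, 70) = 385.0 + (-0.02762)·(-145) + (-0.01619)·(-60) = 389.98 m.
That is higher than the 386.4 m at BH-02, so the point is upgradient.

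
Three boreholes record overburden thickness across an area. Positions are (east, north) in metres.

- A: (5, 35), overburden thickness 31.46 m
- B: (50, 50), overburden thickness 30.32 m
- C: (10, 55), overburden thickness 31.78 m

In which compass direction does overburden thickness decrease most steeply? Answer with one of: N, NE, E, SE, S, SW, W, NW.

SE

With d = a·x + b·y + c and A as origin, the differences give:
  45·a + 15·b = -1.14
  5·a + 20·b = +0.32
Eliminate b (×20 and ×15, subtract): 825·a = -27.600 → a = ∂d/∂x = -0.03345
Back-substitute: b = ∂d/∂y = +0.02436.
Steepest decrease is along −∇f = (+0.03345 E, -0.02436 N) → southeast.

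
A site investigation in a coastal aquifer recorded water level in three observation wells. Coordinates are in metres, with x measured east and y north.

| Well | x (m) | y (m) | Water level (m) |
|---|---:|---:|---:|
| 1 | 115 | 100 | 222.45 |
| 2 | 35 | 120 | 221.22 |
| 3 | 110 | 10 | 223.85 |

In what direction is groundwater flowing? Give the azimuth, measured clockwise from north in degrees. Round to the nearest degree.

325°

Taking 1 as reference: 2−1 = (-80, 20, -1.23); 3−1 = (-5, -90, +1.40).
Determinant of the coordinate differences = (-80)·(-90) − (-5)·20 = 7300.
∂h/∂x = [(-1.23)·(-90) − (+1.40)·20] / 7300 = +0.01133
∂h/∂y = [(-80)·(+1.40) − (-5)·(-1.23)] / 7300 = -0.01618
Flow direction (−∇h) has components (-0.01133 E, +0.01618 N).
Azimuth = atan2(E, N) = atan2(-0.01133, +0.01618) = 325.0° ≈ 325°.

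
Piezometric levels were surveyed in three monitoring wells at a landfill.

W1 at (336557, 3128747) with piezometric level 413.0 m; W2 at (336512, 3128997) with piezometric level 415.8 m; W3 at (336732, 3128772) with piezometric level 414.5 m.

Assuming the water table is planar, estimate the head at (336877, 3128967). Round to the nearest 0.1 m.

With h = a·x + b·y + c and W1 as origin, the differences give:
  (-45)·a + 250·b = +2.8
  175·a + 25·b = +1.5
Eliminate b (×25 and ×250, subtract): -44875·a = -305.00 → a = ∂h/∂x = +0.006797
Back-substitute: b = ∂h/∂y = +0.01242.
h(336877, 3128967) = 413.0 + (+0.006797)·(320) + (+0.01242)·(220) = 413.0 +2.175 +2.733 = 417.908 m.

417.9 m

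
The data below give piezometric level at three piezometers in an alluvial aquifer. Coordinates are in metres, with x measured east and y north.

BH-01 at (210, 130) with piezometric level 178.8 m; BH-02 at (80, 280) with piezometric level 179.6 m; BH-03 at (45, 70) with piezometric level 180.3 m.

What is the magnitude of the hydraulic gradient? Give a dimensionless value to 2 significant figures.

Taking BH-01 as reference: BH-02−BH-01 = (-130, 150, +0.8); BH-03−BH-01 = (-165, -60, +1.5).
Solve a·Δx + b·Δy = Δh: det = (-130)·(-60) − (-165)·150 = 32550.
∂h/∂x = [(+0.8)·(-60) − (+1.5)·150] / 32550 = -0.008387
∂h/∂y = [(-130)·(+1.5) − (-165)·(+0.8)] / 32550 = -0.001935
|∇h| = √(-0.008387² + -0.001935²) = 0.008607

0.0086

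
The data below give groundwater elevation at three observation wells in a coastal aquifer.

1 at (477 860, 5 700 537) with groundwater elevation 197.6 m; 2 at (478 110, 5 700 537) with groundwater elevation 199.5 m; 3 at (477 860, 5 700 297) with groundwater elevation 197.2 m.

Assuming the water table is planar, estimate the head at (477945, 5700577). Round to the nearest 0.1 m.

198.3 m

∂h/∂x = (199.5 − 197.6) / (478110 − 477860) = +0.007600
∂h/∂y = (197.2 − 197.6) / (5700297 − 5700537) = +0.001667
h(477945, 5700577) = 197.6 + (+0.007600)·(85) + (+0.001667)·(40) = 197.6 +0.646 +0.067 = 198.313 m.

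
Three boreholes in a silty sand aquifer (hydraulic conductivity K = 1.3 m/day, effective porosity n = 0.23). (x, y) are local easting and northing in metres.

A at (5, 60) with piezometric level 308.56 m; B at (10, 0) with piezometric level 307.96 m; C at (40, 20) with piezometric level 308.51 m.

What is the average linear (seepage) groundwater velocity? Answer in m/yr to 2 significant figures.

32 m/yr

With h = a·x + b·y + c and A as origin, the differences give:
  5·a + (-60)·b = -0.60
  35·a + (-40)·b = -0.05
Eliminate b (×(-40) and ×(-60), subtract): 1900·a = 21.000 → a = ∂h/∂x = +0.01105
Back-substitute: b = ∂h/∂y = +0.01092.
|∇h| = √(0.01105² + 0.01092²) = 0.01554
Seepage velocity v = K·i/n = 1.3 × 0.01554 / 0.23 = 0.08783 m/day = 32.08 m/yr.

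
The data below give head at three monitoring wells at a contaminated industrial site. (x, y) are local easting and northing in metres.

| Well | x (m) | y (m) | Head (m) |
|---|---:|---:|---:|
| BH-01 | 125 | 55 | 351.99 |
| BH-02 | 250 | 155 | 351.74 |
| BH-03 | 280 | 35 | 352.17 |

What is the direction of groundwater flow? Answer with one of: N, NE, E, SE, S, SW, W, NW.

N

Three-point gradient (reference BH-01): Δ to BH-02 = (125, 100, -0.25), Δ to BH-03 = (155, -20, +0.18).
∂h/∂x = +0.0007222, ∂h/∂y = -0.003403 (det = -18000).
Flow = −∇h = (-0.0007222 east, +0.003403 north), which points north.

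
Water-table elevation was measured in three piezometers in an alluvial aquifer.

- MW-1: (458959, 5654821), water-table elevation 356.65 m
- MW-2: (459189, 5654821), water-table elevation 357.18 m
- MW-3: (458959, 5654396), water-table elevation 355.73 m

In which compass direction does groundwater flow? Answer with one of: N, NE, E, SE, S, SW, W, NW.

SW

∂h/∂x = (357.18 − 356.65) / (459189 − 458959) = +0.002304
∂h/∂y = (355.73 − 356.65) / (5654396 − 5654821) = +0.002165
Flow = −∇h = (-0.002304 east, -0.002165 north), which points southwest.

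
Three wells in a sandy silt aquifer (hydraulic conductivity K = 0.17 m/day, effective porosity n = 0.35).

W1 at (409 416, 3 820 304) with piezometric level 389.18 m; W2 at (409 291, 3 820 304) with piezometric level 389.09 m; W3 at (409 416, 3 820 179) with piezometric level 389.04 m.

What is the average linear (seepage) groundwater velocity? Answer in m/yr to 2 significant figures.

∂h/∂x = (389.09 − 389.18) / (409291 − 409416) = +0.0007200
∂h/∂y = (389.04 − 389.18) / (3820179 − 3820304) = +0.001120
|∇h| = √(0.0007200² + 0.001120²) = 0.001331
Seepage velocity v = K·i/n = 0.17 × 0.001331 / 0.35 = 0.0006465 m/day = 0.2361 m/yr.

0.24 m/yr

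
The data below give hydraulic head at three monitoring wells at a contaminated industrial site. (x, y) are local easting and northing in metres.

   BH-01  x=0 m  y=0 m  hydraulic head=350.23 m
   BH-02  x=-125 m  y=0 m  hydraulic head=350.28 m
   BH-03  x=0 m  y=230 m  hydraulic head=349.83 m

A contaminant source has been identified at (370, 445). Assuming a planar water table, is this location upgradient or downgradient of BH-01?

∂h/∂x = (350.28 − 350.23) / (-125 − 0) = -0.0004000
∂h/∂y = (349.83 − 350.23) / (230 − 0) = -0.001739
Head at (370, 445) = 350.23 + (-0.0004000)·(370) + (-0.001739)·(445) = 349.31 m.
That is lower than the 350.23 m at BH-01, so the point is downgradient.

downgradient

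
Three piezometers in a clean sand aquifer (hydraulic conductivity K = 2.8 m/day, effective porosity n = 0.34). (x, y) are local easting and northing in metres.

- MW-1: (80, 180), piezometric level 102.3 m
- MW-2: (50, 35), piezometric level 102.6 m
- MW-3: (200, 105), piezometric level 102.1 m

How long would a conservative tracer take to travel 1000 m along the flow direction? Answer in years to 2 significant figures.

110 years

Differences from MW-1: to MW-2 (Δx, Δy, Δh) = (-30, -145, +0.3); to MW-3 = (120, -75, -0.2).
Determinant of the coordinate differences = (-30)·(-75) − 120·(-145) = 19650.
∂h/∂x = [(+0.3)·(-75) − (-0.2)·(-145)] / 19650 = -0.002621
∂h/∂y = [(-30)·(-0.2) − 120·(+0.3)] / 19650 = -0.001527
|∇h| = √(-0.002621² + -0.001527²) = 0.003033
Seepage velocity v = K·i/n = 2.8 × 0.003033 / 0.34 = 0.02498 m/day.
t = 1000 / 0.02498 = 4.003e+04 days = 110 years.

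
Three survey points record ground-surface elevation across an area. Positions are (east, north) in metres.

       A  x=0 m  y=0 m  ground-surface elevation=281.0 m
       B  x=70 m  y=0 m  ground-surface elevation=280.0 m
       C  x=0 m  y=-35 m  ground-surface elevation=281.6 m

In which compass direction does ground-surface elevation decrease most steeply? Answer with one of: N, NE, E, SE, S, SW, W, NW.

NE

∂z/∂x = (280.0 − 281.0) / (70 − 0) = -0.01429
∂z/∂y = (281.6 − 281.0) / (-35 − 0) = -0.01714
Steepest decrease is along −∇f = (+0.01429 E, +0.01714 N) → northeast.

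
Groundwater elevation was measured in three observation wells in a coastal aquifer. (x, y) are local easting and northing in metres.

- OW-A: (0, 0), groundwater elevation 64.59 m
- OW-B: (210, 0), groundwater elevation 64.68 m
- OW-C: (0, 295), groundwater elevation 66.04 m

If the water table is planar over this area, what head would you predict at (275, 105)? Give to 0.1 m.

∂h/∂x = (64.68 − 64.59) / (210 − 0) = +0.0004286
∂h/∂y = (66.04 − 64.59) / (295 − 0) = +0.004915
h(275, 105) = 64.59 + (+0.0004286)·(275) + (+0.004915)·(105) = 64.59 +0.118 +0.516 = 65.224 m.

65.2 m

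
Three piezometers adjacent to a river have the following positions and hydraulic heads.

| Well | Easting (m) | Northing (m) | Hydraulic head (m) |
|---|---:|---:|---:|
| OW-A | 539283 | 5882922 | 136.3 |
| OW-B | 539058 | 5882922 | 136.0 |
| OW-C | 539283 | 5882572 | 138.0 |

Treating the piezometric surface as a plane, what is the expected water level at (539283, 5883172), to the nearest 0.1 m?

∂h/∂x = (136.0 − 136.3) / (539058 − 539283) = +0.001333
∂h/∂y = (138.0 − 136.3) / (5882572 − 5882922) = -0.004857
h(539283, 5883172) = 136.3 + (+0.001333)·(0) + (-0.004857)·(250) = 136.3 +0.000 -1.214 = 135.086 m.

135.1 m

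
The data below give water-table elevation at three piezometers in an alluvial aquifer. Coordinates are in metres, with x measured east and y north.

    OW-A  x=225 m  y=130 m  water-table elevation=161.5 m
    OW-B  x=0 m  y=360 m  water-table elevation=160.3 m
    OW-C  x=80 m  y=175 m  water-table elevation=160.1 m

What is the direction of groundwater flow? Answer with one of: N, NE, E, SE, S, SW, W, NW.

SW

Taking OW-A as reference: OW-B−OW-A = (-225, 230, -1.2); OW-C−OW-A = (-145, 45, -1.4).
Determinant of the coordinate differences = (-225)·45 − (-145)·230 = 23225.
∂h/∂x = [(-1.2)·45 − (-1.4)·230] / 23225 = +0.01154
∂h/∂y = [(-225)·(-1.4) − (-145)·(-1.2)] / 23225 = +0.006071
Flow = −∇h = (-0.01154 east, -0.006071 north), which points southwest.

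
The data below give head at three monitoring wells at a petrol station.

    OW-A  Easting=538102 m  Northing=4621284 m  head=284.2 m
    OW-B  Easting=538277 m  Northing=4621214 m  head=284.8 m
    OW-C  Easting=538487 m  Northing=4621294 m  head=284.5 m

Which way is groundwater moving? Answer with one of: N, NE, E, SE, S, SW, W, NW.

Three-point gradient (reference OW-A): Δ to OW-B = (175, -70, +0.6), Δ to OW-C = (385, 10, +0.3).
∂h/∂x = +0.0009408, ∂h/∂y = -0.006220 (det = 28700).
Flow = −∇h = (-0.0009408 east, +0.006220 north), which points north.

N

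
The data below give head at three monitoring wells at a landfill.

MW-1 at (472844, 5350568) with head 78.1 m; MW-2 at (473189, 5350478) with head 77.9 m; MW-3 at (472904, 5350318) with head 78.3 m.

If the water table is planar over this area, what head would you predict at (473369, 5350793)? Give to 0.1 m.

Taking MW-1 as reference: MW-2−MW-1 = (345, -90, -0.2); MW-3−MW-1 = (60, -250, +0.2).
Solve a·Δx + b·Δy = Δh: det = 345·(-250) − 60·(-90) = -80850.
∂h/∂x = [(-0.2)·(-250) − (+0.2)·(-90)] / -80850 = -0.0008411
∂h/∂y = [345·(+0.2) − 60·(-0.2)] / -80850 = -0.001002
h(473369, 5350793) = 78.1 + (-0.0008411)·(525) + (-0.001002)·(225) = 78.1 -0.442 -0.225 = 77.433 m.

77.4 m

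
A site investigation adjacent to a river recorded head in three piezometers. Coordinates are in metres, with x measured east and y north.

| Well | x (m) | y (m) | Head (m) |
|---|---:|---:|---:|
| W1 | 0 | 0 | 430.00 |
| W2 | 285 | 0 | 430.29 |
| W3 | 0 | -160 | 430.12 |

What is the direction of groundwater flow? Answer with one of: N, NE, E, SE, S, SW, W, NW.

NW

∂h/∂x = (430.29 − 430.00) / (285 − 0) = +0.001018
∂h/∂y = (430.12 − 430.00) / (-160 − 0) = -0.0007500
Flow = −∇h = (-0.001018 east, +0.0007500 north), which points northwest.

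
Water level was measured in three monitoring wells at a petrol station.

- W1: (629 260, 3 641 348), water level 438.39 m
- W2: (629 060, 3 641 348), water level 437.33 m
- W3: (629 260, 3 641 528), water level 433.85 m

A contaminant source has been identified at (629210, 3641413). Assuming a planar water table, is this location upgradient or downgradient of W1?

∂h/∂x = (437.33 − 438.39) / (629060 − 629260) = +0.005300
∂h/∂y = (433.85 − 438.39) / (3641528 − 3641348) = -0.02522
Head at (629210, 3641413) = 438.39 + (+0.005300)·(-50) + (-0.02522)·(65) = 436.49 m.
That is lower than the 438.39 m at W1, so the point is downgradient.

downgradient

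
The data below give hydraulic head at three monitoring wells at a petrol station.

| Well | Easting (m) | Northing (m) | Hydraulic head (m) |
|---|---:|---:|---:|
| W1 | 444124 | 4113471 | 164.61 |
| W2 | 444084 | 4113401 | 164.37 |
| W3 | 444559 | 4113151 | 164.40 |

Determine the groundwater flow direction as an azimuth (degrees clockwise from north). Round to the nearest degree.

With h = a·x + b·y + c and W1 as origin, the differences give:
  (-40)·a + (-70)·b = -0.24
  435·a + (-320)·b = -0.21
Eliminate b (×(-320) and ×(-70), subtract): 43250·a = 62.100 → a = ∂h/∂x = +0.001436
Back-substitute: b = ∂h/∂y = +0.002608.
Flow direction (−∇h) has components (-0.001436 E, -0.002608 N).
Azimuth = atan2(E, N) = atan2(-0.001436, -0.002608) = 208.8° ≈ 209°.

209°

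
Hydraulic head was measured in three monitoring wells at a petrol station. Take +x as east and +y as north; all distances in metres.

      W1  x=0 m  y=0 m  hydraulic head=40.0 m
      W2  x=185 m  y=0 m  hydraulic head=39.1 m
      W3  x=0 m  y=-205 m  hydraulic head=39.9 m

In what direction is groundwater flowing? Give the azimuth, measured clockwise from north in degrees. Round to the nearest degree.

∂h/∂x = (39.1 − 40.0) / (185 − 0) = -0.004865
∂h/∂y = (39.9 − 40.0) / (-205 − 0) = +0.0004878
Flow direction (−∇h) has components (+0.004865 E, -0.0004878 N).
Azimuth = atan2(E, N) = atan2(+0.004865, -0.0004878) = 95.7° ≈ 096°.

096°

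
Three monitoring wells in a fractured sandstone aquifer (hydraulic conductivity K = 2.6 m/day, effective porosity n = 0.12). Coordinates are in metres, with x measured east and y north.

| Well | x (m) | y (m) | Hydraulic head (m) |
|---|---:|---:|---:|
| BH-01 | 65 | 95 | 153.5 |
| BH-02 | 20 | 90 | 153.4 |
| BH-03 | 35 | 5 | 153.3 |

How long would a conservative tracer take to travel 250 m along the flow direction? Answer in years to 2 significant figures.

12 years

With h = a·x + b·y + c and BH-01 as origin, the differences give:
  (-45)·a + (-5)·b = -0.1
  (-30)·a + (-90)·b = -0.2
Eliminate b (×(-90) and ×(-5), subtract): 3900·a = 8.00 → a = ∂h/∂x = +0.002051
Back-substitute: b = ∂h/∂y = +0.001538.
|∇h| = √(0.002051² + 0.001538²) = 0.002564
Seepage velocity v = K·i/n = 2.6 × 0.002564 / 0.12 = 0.05555 m/day.
t = 250 / 0.05555 = 4500 days = 12.3 years.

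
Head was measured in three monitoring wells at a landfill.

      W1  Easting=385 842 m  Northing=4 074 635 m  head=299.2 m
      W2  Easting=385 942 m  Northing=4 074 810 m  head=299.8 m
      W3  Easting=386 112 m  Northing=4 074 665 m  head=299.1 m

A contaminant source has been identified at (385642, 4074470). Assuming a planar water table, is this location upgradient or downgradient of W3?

With h = a·x + b·y + c and W1 as origin, the differences give:
  100·a + 175·b = +0.6
  270·a + 30·b = -0.1
Eliminate b (×30 and ×175, subtract): -44250·a = 35.50 → a = ∂h/∂x = -0.0008023
Back-substitute: b = ∂h/∂y = +0.003887.
Head at (385642, 4074470) = 299.2 + (-0.0008023)·(-200) + (+0.003887)·(-165) = 298.72 m.
That is lower than the 299.1 m at W3, so the point is downgradient.

downgradient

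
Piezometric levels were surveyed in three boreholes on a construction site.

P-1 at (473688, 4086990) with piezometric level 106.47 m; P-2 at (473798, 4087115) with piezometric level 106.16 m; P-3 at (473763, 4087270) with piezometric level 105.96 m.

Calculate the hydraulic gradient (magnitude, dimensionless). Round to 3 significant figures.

With h = a·x + b·y + c and P-1 as origin, the differences give:
  110·a + 125·b = -0.31
  75·a + 280·b = -0.51
Eliminate b (×280 and ×125, subtract): 21425·a = -23.050 → a = ∂h/∂x = -0.001076
Back-substitute: b = ∂h/∂y = -0.001533.
|∇h| = √(-0.001076² + -0.001533²) = 0.001873

0.00187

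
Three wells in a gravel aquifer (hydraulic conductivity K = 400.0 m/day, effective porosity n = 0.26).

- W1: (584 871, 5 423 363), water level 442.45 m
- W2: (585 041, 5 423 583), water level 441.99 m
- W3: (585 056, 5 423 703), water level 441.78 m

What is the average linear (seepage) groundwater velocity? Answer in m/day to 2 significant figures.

2.7 m/day

Three-point gradient (reference W1): Δ to W2 = (170, 220, -0.46), Δ to W3 = (185, 340, -0.67).
∂h/∂x = -0.0005263, ∂h/∂y = -0.001684 (det = 17100).
|∇h| = √(-0.0005263² + -0.001684²) = 0.001764
Seepage velocity v = K·i/n = 400.0 × 0.001764 / 0.26 = 2.714 m/day.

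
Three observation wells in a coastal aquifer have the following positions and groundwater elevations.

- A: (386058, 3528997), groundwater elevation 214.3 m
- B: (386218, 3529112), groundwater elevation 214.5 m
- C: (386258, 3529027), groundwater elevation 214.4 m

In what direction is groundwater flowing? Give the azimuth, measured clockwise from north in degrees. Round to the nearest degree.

Differences from A: to B (Δx, Δy, Δh) = (160, 115, +0.2); to C = (200, 30, +0.1).
Determinant of the coordinate differences = 160·30 − 200·115 = -18200.
∂h/∂x = [(+0.2)·30 − (+0.1)·115] / -18200 = +0.0003022
∂h/∂y = [160·(+0.1) − 200·(+0.2)] / -18200 = +0.001319
Flow direction (−∇h) has components (-0.0003022 E, -0.001319 N).
Azimuth = atan2(E, N) = atan2(-0.0003022, -0.001319) = 192.9° ≈ 193°.

193°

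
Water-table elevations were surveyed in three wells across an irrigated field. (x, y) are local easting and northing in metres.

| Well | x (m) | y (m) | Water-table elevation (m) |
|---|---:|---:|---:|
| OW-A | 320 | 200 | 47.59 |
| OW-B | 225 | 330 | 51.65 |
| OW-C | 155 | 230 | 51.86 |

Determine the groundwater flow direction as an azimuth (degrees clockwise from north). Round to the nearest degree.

Differences from OW-A: to OW-B (Δx, Δy, Δh) = (-95, 130, +4.06); to OW-C = (-165, 30, +4.27).
Solve a·Δx + b·Δy = Δh: det = (-95)·30 − (-165)·130 = 18600.
∂h/∂x = [(+4.06)·30 − (+4.27)·130] / 18600 = -0.02330
∂h/∂y = [(-95)·(+4.27) − (-165)·(+4.06)] / 18600 = +0.01421
Flow direction (−∇h) has components (+0.02330 E, -0.01421 N).
Azimuth = atan2(E, N) = atan2(+0.02330, -0.01421) = 121.4° ≈ 121°.

121°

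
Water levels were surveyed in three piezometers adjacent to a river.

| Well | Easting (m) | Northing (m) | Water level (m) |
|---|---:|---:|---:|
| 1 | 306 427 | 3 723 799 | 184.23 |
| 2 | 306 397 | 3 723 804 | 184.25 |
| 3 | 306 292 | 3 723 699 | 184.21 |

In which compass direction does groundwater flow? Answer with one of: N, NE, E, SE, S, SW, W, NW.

With h = a·x + b·y + c and 1 as origin, the differences give:
  (-30)·a + 5·b = +0.02
  (-135)·a + (-100)·b = -0.02
Eliminate b (×(-100) and ×5, subtract): 3675·a = -1.900 → a = ∂h/∂x = -0.0005170
Back-substitute: b = ∂h/∂y = +0.0008980.
Flow = −∇h = (+0.0005170 east, -0.0008980 north), which points southeast.

SE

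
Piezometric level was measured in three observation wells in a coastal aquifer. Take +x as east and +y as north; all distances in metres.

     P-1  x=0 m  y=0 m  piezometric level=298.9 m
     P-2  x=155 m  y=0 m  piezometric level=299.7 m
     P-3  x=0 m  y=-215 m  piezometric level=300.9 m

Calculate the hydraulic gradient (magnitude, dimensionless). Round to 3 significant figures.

∂h/∂x = (299.7 − 298.9) / (155 − 0) = +0.005161
∂h/∂y = (300.9 − 298.9) / (-215 − 0) = -0.009302
|∇h| = √(0.005161² + -0.009302²) = 0.01064

0.0106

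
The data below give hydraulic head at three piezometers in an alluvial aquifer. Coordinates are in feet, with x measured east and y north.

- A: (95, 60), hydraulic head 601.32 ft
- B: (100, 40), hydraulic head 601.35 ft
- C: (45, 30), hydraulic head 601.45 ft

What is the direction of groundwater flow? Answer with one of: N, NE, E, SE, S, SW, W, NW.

NE

With h = a·x + b·y + c and A as origin, the differences give:
  5·a + (-20)·b = +0.03
  (-50)·a + (-30)·b = +0.13
Eliminate b (×(-30) and ×(-20), subtract): -1150·a = 1.700 → a = ∂h/∂x = -0.001478
Back-substitute: b = ∂h/∂y = -0.001870.
Flow = −∇h = (+0.001478 east, +0.001870 north), which points northeast.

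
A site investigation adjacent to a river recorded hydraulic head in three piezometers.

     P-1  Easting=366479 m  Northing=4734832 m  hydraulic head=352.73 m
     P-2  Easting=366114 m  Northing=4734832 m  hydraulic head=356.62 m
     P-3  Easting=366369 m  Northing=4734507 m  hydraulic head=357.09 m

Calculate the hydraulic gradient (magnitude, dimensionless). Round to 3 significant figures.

0.0145

Three-point gradient (reference P-1): Δ to P-2 = (-365, 0, +3.89), Δ to P-3 = (-110, -325, +4.36).
∂h/∂x = -0.01066, ∂h/∂y = -0.009808 (det = 118625).
|∇h| = √(-0.01066² + -0.009808²) = 0.01449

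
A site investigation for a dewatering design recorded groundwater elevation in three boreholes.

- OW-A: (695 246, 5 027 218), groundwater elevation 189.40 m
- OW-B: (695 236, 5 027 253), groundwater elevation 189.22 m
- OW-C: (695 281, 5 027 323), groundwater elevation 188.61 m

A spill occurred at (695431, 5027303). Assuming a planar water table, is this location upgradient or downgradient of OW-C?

downgradient

With h = a·x + b·y + c and OW-A as origin, the differences give:
  (-10)·a + 35·b = -0.18
  35·a + 105·b = -0.79
Eliminate b (×105 and ×35, subtract): -2275·a = 8.750 → a = ∂h/∂x = -0.003846
Back-substitute: b = ∂h/∂y = -0.006242.
Head at (695431, 5027303) = 189.40 + (-0.003846)·(185) + (-0.006242)·(85) = 188.16 m.
That is lower than the 188.61 m at OW-C, so the point is downgradient.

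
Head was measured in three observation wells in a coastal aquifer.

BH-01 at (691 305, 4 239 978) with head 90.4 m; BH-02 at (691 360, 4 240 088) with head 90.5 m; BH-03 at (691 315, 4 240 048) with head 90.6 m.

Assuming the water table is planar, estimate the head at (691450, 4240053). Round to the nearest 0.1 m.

Taking BH-01 as reference: BH-02−BH-01 = (55, 110, +0.1); BH-03−BH-01 = (10, 70, +0.2).
Determinant of the coordinate differences = 55·70 − 10·110 = 2750.
∂h/∂x = [(+0.1)·70 − (+0.2)·110] / 2750 = -0.005455
∂h/∂y = [55·(+0.2) − 10·(+0.1)] / 2750 = +0.003636
h(691450, 4240053) = 90.4 + (-0.005455)·(145) + (+0.003636)·(75) = 90.4 -0.791 +0.273 = 89.882 m.

89.9 m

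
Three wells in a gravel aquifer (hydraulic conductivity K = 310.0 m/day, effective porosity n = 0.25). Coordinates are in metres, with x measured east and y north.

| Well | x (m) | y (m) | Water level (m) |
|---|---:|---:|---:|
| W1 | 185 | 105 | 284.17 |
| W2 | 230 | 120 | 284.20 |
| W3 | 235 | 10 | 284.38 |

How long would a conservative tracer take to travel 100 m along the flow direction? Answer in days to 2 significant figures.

Differences from W1: to W2 (Δx, Δy, Δh) = (45, 15, +0.03); to W3 = (50, -95, +0.21).
Determinant of the coordinate differences = 45·(-95) − 50·15 = -5025.
∂h/∂x = [(+0.03)·(-95) − (+0.21)·15] / -5025 = +0.001194
∂h/∂y = [45·(+0.21) − 50·(+0.03)] / -5025 = -0.001582
|∇h| = √(0.001194² + -0.001582²) = 0.001982
Seepage velocity v = K·i/n = 310.0 × 0.001982 / 0.25 = 2.458 m/day.
t = 100 / 2.458 = 40.68 days.

41 days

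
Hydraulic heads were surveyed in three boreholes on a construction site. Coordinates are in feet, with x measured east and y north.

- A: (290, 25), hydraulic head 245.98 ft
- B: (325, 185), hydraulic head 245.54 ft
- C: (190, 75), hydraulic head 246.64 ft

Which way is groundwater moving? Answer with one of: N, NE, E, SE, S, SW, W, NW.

E

With h = a·x + b·y + c and A as origin, the differences give:
  35·a + 160·b = -0.44
  (-100)·a + 50·b = +0.66
Eliminate b (×50 and ×160, subtract): 17750·a = -127.600 → a = ∂h/∂x = -0.007189
Back-substitute: b = ∂h/∂y = -0.001177.
Flow = −∇h = (+0.007189 east, +0.001177 north), which points east.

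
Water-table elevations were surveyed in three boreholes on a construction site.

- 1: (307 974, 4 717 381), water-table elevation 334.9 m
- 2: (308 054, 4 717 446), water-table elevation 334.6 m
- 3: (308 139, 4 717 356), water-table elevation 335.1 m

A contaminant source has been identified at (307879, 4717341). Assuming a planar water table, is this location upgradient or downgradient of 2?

upgradient

With h = a·x + b·y + c and 1 as origin, the differences give:
  80·a + 65·b = -0.3
  165·a + (-25)·b = +0.2
Eliminate b (×(-25) and ×65, subtract): -12725·a = -5.50 → a = ∂h/∂x = +0.0004322
Back-substitute: b = ∂h/∂y = -0.005147.
Head at (307879, 4717341) = 334.9 + (+0.0004322)·(-95) + (-0.005147)·(-40) = 335.06 m.
That is higher than the 334.6 m at 2, so the point is upgradient.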